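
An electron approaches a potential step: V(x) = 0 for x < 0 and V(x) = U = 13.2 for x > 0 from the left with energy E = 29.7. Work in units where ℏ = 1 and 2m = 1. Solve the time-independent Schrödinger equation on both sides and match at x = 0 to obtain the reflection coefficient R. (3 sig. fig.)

R = 0.0213

On each side the TISE gives plane waves with k = √(2m(E − V))/ℏ: k₁ = √(2·½·29.7) = 5.450, k₂ = √(2·½·16.5) = 4.062.
Continuity of ψ and ψ′ at the step yields the reflection amplitude r = (k₁ − k₂)/(k₁ + k₂) = 0.1459; thus R = |r|² = 0.02129, T = 0.9787.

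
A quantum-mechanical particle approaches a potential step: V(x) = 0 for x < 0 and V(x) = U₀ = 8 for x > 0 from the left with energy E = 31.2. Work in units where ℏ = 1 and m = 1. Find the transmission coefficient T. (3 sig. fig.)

The wavenumbers are k₁ = √(2mE)/ℏ = 7.899 on the left and k₂ = √(2m(E − U₀))/ℏ = 6.812 on the right.
Continuity of ψ and ψ′ at the step yields the reflection amplitude r = (k₁ − k₂)/(k₁ + k₂) = 0.07393; thus R = |r|² = 0.005466, T = 0.9945.

T = 0.995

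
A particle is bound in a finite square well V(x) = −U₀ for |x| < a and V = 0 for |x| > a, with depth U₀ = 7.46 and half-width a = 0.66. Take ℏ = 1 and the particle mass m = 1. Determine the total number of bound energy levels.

N = 2

The dimensionless depth is z₀ = a√(2mU₀)/ℏ = 0.66 × √(14.92) = 2.549.
The even/odd transcendental equations gain one root per π/2 in z₀, giving N = 1 + ⌊2z₀/π⌋ = 1 + ⌊1.623⌋ = 2.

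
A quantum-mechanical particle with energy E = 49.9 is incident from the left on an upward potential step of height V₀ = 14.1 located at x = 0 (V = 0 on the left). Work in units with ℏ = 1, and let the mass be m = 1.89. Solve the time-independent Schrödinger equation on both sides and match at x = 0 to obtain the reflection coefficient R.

R = 0.00686

The wavenumbers are k₁ = √(2mE)/ℏ = 13.73 on the left and k₂ = √(2m(E − V₀))/ℏ = 11.63 on the right.
Matching ψ and ψ′ at x = 0 gives r = (k₁ − k₂)/(k₁ + k₂), so R = r² = 0.006860 and T = 1 − R = 0.9931.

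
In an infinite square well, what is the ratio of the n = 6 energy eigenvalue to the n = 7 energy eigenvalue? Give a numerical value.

E_n = n²π²ℏ²/(2mL²) so the ratio is n₂²/n₁² = 36/49 = 0.734694.

0.734694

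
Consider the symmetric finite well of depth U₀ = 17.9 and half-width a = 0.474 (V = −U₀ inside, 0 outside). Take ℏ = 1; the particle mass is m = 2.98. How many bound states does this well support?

Define the well-strength parameter z₀ = (a/ℏ)√(2mU₀) = 0.474 × √(2·2.98·17.9) = 4.896.
The even/odd transcendental equations gain one root per π/2 in z₀, giving N = 1 + ⌊2z₀/π⌋ = 1 + ⌊3.117⌋ = 4.

N = 4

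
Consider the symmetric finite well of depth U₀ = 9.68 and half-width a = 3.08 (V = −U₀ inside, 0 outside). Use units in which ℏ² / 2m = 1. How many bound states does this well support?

The dimensionless depth is z₀ = a√(2mU₀)/ℏ = 3.08 × √(9.680) = 9.583.
The even/odd transcendental equations gain one root per π/2 in z₀, giving N = 1 + ⌊2z₀/π⌋ = 1 + ⌊6.101⌋ = 7.

N = 7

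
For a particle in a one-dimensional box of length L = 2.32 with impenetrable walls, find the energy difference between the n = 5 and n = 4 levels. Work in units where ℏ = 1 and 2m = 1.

E_n = n²π²ℏ²/(2mL²), so ΔE = (5² − 4²) π²ℏ²/(2mL²).
ΔE = 9 × π² / (2 × 0.5 × 2.32²) = 16.50.

ΔE = 16.5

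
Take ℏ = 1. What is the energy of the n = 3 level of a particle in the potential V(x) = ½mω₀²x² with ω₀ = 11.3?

The oscillator eigenvalues are E_n = ℏω₀(n + ½), so E_3 = 11.3 × 3.5 = 39.55.

E = 39.6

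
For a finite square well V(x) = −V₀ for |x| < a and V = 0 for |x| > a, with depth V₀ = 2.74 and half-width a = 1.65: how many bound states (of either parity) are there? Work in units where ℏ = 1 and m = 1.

N = 3

The dimensionless depth is z₀ = a√(2mV₀)/ℏ = 1.65 × √(5.480) = 3.863.
A new bound state (alternating even/odd) appears each time z₀ passes a multiple of π/2, so N = ⌊2z₀/π⌋ + 1 = ⌊2.459⌋ + 1 = 3.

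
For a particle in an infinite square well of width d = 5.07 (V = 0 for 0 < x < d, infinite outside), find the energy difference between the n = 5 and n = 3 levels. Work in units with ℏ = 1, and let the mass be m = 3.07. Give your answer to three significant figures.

ΔE = 1.00

E_n = n²π²ℏ²/(2md²), so ΔE = (5² − 3²) π²ℏ²/(2md²).
ΔE = 16 × π² / (2 × 3.07 × 5.07²) = 1.001.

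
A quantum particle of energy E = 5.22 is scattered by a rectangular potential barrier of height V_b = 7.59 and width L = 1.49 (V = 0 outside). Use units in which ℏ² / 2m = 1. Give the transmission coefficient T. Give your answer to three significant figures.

Since E < V_b the interior solution is evanescent with decay constant κ = √(2m(V_b − E))/ℏ = 1.539.
κL = 2.294, sinh(κL) = 4.906.
The exact tunnelling result is T⁻¹ = 1 + V_b² sinh²(κL) / [4E(V_b − E)] = 29.02, so T = 0.0345.

T = 0.0345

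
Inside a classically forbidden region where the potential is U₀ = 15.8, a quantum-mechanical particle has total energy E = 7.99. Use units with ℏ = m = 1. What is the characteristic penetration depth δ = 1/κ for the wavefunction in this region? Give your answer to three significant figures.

δ = 0.253

Since E < U₀ the TISE in this region is ψ'' = κ²ψ with κ = √(2m(U₀ − E))/ℏ.
κ = √(2 × 1 × 7.81) = 3.952. The penetration depth is δ = 1/κ = 0.253.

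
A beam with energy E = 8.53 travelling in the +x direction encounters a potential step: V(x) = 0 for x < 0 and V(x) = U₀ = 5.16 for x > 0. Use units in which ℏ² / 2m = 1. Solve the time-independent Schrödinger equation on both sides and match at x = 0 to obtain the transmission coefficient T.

T = 0.948

The wavenumbers are k₁ = √(2mE)/ℏ = 2.921 on the left and k₂ = √(2m(E − U₀))/ℏ = 1.836 on the right.
Matching ψ and ψ′ at x = 0 gives r = (k₁ − k₂)/(k₁ + k₂), so R = r² = 0.05202 and T = 1 − R = 0.9480.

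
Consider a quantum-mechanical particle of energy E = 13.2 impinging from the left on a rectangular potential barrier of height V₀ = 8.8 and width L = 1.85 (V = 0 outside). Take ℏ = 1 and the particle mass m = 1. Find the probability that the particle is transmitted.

Above the barrier the interior wavenumber is k₂ = √(2m(E − V₀))/ℏ = 2.966, giving phase k₂L = 5.488.
Matching at both interfaces gives T⁻¹ = 1 + V₀² sin²(k₂L) / [4E(E − V₀)] = 1.170, hence T = 0.855.

T = 0.855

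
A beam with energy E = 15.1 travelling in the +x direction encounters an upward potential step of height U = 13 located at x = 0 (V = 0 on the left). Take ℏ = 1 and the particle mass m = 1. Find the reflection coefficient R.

The wavenumbers are k₁ = √(2mE)/ℏ = 5.495 on the left and k₂ = √(2m(E − U))/ℏ = 2.049 on the right.
Continuity of ψ and ψ′ at the step yields the reflection amplitude r = (k₁ − k₂)/(k₁ + k₂) = 0.4567; thus R = |r|² = 0.2086, T = 0.7914.

R = 0.209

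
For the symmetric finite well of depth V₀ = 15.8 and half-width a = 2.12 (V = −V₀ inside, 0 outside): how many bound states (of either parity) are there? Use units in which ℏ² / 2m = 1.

The dimensionless depth is z₀ = a√(2mV₀)/ℏ = 2.12 × √(15.80) = 8.427.
A new bound state (alternating even/odd) appears each time z₀ passes a multiple of π/2, so N = ⌊2z₀/π⌋ + 1 = ⌊5.365⌋ + 1 = 6.

N = 6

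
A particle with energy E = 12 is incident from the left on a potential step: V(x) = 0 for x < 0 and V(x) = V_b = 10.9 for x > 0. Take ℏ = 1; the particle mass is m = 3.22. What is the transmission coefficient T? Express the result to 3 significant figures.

T = 0.714

The wavenumbers are k₁ = √(2mE)/ℏ = 8.791 on the left and k₂ = √(2m(E − V_b))/ℏ = 2.662 on the right.
Matching ψ and ψ′ at x = 0 gives r = (k₁ − k₂)/(k₁ + k₂), so R = r² = 0.2864 and T = 1 − R = 0.7136.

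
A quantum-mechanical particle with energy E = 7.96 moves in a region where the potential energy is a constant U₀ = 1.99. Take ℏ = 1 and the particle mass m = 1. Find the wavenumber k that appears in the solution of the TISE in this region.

With E > U₀ the solution is oscillatory, ψ ∝ e^{±ikx} with k = √(2m(E − U₀))/ℏ.
k = √(2 × 1 × 5.97) = 3.455.

k = 3.46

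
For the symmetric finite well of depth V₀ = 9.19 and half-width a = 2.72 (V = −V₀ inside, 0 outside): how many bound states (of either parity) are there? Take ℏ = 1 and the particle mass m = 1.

N = 8

The dimensionless depth is z₀ = a√(2mV₀)/ℏ = 2.72 × √(18.38) = 11.66.
A new bound state (alternating even/odd) appears each time z₀ passes a multiple of π/2, so N = ⌊2z₀/π⌋ + 1 = ⌊7.424⌋ + 1 = 8.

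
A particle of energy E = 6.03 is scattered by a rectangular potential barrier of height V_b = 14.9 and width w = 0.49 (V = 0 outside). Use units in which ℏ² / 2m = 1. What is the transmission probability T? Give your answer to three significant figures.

T = 0.189

Since E < V_b the interior solution is evanescent with decay constant κ = √(2m(V_b − E))/ℏ = 2.978.
κw = 1.459, sinh(κw) = 2.035.
Matching ψ, ψ′ at both faces gives T = [1 + V_b² sinh²(κw) / (4E(V_b − E))]⁻¹ = 1/5.299 = 0.189.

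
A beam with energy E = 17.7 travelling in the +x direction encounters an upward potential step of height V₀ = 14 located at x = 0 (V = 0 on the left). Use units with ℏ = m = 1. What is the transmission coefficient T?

The wavenumbers are k₁ = √(2mE)/ℏ = 5.950 on the left and k₂ = √(2m(E − V₀))/ℏ = 2.720 on the right.
Matching ψ and ψ′ at x = 0 gives r = (k₁ − k₂)/(k₁ + k₂), so R = r² = 0.1387 and T = 1 − R = 0.8613.

T = 0.861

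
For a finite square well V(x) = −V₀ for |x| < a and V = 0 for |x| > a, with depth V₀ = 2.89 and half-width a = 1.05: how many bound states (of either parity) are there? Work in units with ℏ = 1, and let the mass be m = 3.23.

Define the well-strength parameter z₀ = (a/ℏ)√(2mV₀) = 1.05 × √(2·3.23·2.89) = 4.537.
The even/odd transcendental equations gain one root per π/2 in z₀, giving N = 1 + ⌊2z₀/π⌋ = 1 + ⌊2.888⌋ = 3.

N = 3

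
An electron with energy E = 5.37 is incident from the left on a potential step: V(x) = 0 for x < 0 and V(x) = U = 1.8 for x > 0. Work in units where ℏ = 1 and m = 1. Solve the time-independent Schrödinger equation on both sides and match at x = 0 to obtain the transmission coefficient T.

T = 0.990

On each side the TISE gives plane waves with k = √(2m(E − V))/ℏ: k₁ = √(2·1·5.37) = 3.277, k₂ = √(2·1·3.57) = 2.672.
Matching ψ and ψ′ at x = 0 gives r = (k₁ − k₂)/(k₁ + k₂), so R = r² = 0.01035 and T = 1 − R = 0.9897.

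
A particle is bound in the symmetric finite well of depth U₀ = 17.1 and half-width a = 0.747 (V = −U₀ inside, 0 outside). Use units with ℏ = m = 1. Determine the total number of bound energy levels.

N = 3

The dimensionless depth is z₀ = a√(2mU₀)/ℏ = 0.747 × √(34.20) = 4.369.
The even/odd transcendental equations gain one root per π/2 in z₀, giving N = 1 + ⌊2z₀/π⌋ = 1 + ⌊2.781⌋ = 3.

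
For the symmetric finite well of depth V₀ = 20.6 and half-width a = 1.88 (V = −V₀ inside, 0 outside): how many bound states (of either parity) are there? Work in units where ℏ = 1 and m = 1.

N = 8

The dimensionless depth is z₀ = a√(2mV₀)/ℏ = 1.88 × √(41.20) = 12.07.
A new bound state (alternating even/odd) appears each time z₀ passes a multiple of π/2, so N = ⌊2z₀/π⌋ + 1 = ⌊7.682⌋ + 1 = 8.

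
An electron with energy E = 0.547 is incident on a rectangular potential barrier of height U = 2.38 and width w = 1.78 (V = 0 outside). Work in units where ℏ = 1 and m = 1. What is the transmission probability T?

E < U: inside the barrier ψ ∝ e^{±κx} with κ = √(2m(U − E))/ℏ = 1.915.
κw = 3.408, sinh(κw) = 15.09.
Matching ψ, ψ′ at both faces gives T = [1 + U² sinh²(κw) / (4E(U − E))]⁻¹ = 1/322.5 = 0.00310.

T = 0.00310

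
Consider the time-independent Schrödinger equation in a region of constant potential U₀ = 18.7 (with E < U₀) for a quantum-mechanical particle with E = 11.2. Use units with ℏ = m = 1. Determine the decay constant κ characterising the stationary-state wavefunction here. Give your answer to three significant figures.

κ = 3.87

Since E < U₀ the TISE in this region is ψ'' = κ²ψ with κ = √(2m(U₀ − E))/ℏ.
κ = √(2 × 1 × 7.5) = 3.873.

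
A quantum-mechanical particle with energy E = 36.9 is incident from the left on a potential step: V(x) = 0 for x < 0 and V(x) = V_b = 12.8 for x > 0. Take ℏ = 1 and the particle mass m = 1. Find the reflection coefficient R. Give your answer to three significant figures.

R = 0.0113

The wavenumbers are k₁ = √(2mE)/ℏ = 8.591 on the left and k₂ = √(2m(E − V_b))/ℏ = 6.943 on the right.
Matching ψ and ψ′ at x = 0 gives r = (k₁ − k₂)/(k₁ + k₂), so R = r² = 0.01126 and T = 1 − R = 0.9887.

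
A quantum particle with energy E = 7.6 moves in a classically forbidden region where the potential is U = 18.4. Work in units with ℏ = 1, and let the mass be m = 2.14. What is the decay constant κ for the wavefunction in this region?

κ = 6.80

Since E < U the TISE in this region is ψ'' = κ²ψ with κ = √(2m(U − E))/ℏ.
κ = √(2 × 2.14 × 10.8) = 6.799.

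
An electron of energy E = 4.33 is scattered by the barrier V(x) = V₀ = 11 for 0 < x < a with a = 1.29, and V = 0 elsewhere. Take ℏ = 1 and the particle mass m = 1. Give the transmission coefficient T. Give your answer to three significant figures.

Since E < V₀ the interior solution is evanescent with decay constant κ = √(2m(V₀ − E))/ℏ = 3.652.
κa = 4.712, sinh(κa) = 55.61.
The exact tunnelling result is T⁻¹ = 1 + V₀² sinh²(κa) / [4E(V₀ − E)] = 3240, so T = 0.000309.

T = 0.000309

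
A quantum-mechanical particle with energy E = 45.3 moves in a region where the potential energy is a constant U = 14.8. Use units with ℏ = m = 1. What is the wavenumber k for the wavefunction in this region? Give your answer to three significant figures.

With E > U the solution is oscillatory, ψ ∝ e^{±ikx} with k = √(2m(E − U))/ℏ.
k = √(2 × 1 × 30.5) = 7.810.

k = 7.81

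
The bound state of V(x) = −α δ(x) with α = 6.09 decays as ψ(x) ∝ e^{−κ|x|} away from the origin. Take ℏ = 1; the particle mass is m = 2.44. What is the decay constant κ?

κ = 14.9

Integrate −(ℏ²/2m)ψ'' − αδ(x)ψ = Eψ from −ε to +ε: the ψ'' term gives ψ'(0⁺) − ψ'(0⁻) and the δ term gives −(2mα/ℏ²)ψ(0).
With ψ ∝ e^{−κ|x|} this yields −2κ = −2mα/ℏ², so κ = mα/ℏ² = 14.86.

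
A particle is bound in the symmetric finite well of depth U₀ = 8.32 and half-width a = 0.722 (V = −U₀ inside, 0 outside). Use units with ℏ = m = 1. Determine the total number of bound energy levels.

N = 2

Define the well-strength parameter z₀ = (a/ℏ)√(2mU₀) = 0.722 × √(2·1·8.32) = 2.945.
A new bound state (alternating even/odd) appears each time z₀ passes a multiple of π/2, so N = ⌊2z₀/π⌋ + 1 = ⌊1.875⌋ + 1 = 2.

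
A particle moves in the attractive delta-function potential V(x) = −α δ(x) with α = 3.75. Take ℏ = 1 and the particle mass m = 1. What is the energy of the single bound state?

The bound state is ψ(x) = √κ e^{−κ|x|}. The derivative jump ψ'(0⁺) − ψ'(0⁻) = −(2mα/ℏ²)ψ(0) fixes κ = mα/ℏ² = 3.750.
Then E = −ℏ²κ²/(2m) = −mα²/(2ℏ²) = -7.031.

E = -7.03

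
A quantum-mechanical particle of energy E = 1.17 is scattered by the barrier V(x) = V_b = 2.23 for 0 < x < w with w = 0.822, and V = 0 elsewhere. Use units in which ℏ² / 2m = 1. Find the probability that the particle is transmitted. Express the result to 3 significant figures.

T = 0.524

Since E < V_b the interior solution is evanescent with decay constant κ = √(2m(V_b − E))/ℏ = 1.030.
κw = 0.8463, sinh(κw) = 0.9510.
Matching ψ, ψ′ at both faces gives T = [1 + V_b² sinh²(κw) / (4E(V_b − E))]⁻¹ = 1/1.907 = 0.524.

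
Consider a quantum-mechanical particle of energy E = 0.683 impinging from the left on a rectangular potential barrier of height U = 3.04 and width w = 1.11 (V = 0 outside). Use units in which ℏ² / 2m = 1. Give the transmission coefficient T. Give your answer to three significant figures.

T = 0.0898

E < U: inside the barrier ψ ∝ e^{±κx} with κ = √(2m(U − E))/ℏ = 1.535.
κw = 1.704, sinh(κw) = 2.657.
Matching ψ, ψ′ at both faces gives T = [1 + U² sinh²(κw) / (4E(U − E))]⁻¹ = 1/11.13 = 0.0898.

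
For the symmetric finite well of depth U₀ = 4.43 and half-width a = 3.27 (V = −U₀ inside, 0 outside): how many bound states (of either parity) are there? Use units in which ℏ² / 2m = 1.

Define the well-strength parameter z₀ = (a/ℏ)√(2mU₀) = 3.27 × √(2·0.5·4.43) = 6.883.
A new bound state (alternating even/odd) appears each time z₀ passes a multiple of π/2, so N = ⌊2z₀/π⌋ + 1 = ⌊4.382⌋ + 1 = 5.

N = 5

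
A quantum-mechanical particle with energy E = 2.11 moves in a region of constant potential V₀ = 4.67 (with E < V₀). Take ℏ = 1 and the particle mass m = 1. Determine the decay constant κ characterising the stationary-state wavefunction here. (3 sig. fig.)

κ = 2.26

Since E < V₀ the TISE in this region is ψ'' = κ²ψ with κ = √(2m(V₀ − E))/ℏ.
κ = √(2 × 1 × 2.56) = 2.263.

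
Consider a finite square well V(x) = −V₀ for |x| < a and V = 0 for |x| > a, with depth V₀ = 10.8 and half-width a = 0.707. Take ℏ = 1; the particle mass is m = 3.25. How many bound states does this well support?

The dimensionless depth is z₀ = a√(2mV₀)/ℏ = 0.707 × √(70.20) = 5.924.
A new bound state (alternating even/odd) appears each time z₀ passes a multiple of π/2, so N = ⌊2z₀/π⌋ + 1 = ⌊3.771⌋ + 1 = 4.

N = 4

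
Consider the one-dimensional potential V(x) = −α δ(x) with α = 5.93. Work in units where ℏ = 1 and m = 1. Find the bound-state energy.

For x ≠ 0 the bound state is ψ ∝ e^{−κ|x|}; integrating the TISE across the delta gives the cusp condition 2κ = 2mα/ℏ², so κ = 5.930.
Then E = −ℏ²κ²/(2m) = −mα²/(2ℏ²) = -17.58.

E = -17.6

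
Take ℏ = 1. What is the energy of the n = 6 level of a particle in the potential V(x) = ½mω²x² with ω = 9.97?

E = 64.8

The oscillator eigenvalues are E_n = ℏω(n + ½), so E_6 = 9.97 × 6.5 = 64.81.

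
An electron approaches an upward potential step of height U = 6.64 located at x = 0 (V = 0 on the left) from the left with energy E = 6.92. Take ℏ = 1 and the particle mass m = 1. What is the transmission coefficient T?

On each side the TISE gives plane waves with k = √(2m(E − V))/ℏ: k₁ = √(2·1·6.92) = 3.720, k₂ = √(2·1·0.28) = 0.7483.
Matching ψ and ψ′ at x = 0 gives r = (k₁ − k₂)/(k₁ + k₂), so R = r² = 0.4423 and T = 1 − R = 0.5577.

T = 0.558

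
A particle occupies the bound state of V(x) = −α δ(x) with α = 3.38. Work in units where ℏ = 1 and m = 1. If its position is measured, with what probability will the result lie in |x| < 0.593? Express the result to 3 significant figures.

The normalised bound state is ψ = √κ e^{−κ|x|} with κ = mα/ℏ² = 3.380.
P(|x| < d) = ∫_{−d}^{d} κ e^{−2κ|x|} dx = 1 − e^{−2κd} = 1 − e^{−4.009} = 0.9818.

P = 0.982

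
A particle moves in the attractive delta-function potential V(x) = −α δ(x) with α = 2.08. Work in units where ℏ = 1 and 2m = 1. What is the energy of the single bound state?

E = -1.08

The bound state is ψ(x) = √κ e^{−κ|x|}. The derivative jump ψ'(0⁺) − ψ'(0⁻) = −(2mα/ℏ²)ψ(0) fixes κ = mα/ℏ² = 1.040.
Then E = −ℏ²κ²/(2m) = −mα²/(2ℏ²) = -1.082.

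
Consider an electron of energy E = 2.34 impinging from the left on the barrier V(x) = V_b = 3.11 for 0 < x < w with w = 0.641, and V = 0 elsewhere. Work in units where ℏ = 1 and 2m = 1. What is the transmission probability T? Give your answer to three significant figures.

E < V_b: inside the barrier ψ ∝ e^{±κx} with κ = √(2m(V_b − E))/ℏ = 0.8775.
κw = 0.5625, sinh(κw) = 0.5926.
Matching ψ, ψ′ at both faces gives T = [1 + V_b² sinh²(κw) / (4E(V_b − E))]⁻¹ = 1/1.471 = 0.680.

T = 0.680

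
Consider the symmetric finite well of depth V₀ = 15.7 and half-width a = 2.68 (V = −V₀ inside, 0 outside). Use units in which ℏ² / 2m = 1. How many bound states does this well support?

Define the well-strength parameter z₀ = (a/ℏ)√(2mV₀) = 2.68 × √(2·0.5·15.7) = 10.62.
A new bound state (alternating even/odd) appears each time z₀ passes a multiple of π/2, so N = ⌊2z₀/π⌋ + 1 = ⌊6.760⌋ + 1 = 7.

N = 7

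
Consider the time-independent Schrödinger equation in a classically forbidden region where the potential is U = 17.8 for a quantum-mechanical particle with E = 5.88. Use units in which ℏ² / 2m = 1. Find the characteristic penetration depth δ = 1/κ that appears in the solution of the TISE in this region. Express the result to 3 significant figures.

δ = 0.290

Since E < U the TISE in this region is ψ'' = κ²ψ with κ = √(2m(U − E))/ℏ.
κ = √(2 × 0.5 × 11.92) = 3.453. The penetration depth is δ = 1/κ = 0.290.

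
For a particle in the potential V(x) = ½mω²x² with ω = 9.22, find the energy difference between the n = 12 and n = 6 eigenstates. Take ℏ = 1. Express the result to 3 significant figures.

ΔE = 55.3

E_n = ℏω(n + ½), so ΔE = (12 − 6) ℏω = 6 × 9.22 = 55.32.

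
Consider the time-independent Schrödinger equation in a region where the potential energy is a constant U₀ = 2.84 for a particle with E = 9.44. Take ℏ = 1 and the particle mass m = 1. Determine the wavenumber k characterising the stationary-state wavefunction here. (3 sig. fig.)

k = 3.63

With E > U₀ the solution is oscillatory, ψ ∝ e^{±ikx} with k = √(2m(E − U₀))/ℏ.
k = √(2 × 1 × 6.6) = 3.633.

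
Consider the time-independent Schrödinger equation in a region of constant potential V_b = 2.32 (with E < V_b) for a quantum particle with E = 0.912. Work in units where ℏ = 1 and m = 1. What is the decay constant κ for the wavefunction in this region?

κ = 1.68

Since E < V_b the TISE in this region is ψ'' = κ²ψ with κ = √(2m(V_b − E))/ℏ.
κ = √(2 × 1 × 1.408) = 1.678.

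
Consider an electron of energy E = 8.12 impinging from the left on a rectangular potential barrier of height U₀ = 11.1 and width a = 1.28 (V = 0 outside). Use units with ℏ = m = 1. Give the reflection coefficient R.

Since E < U₀ the interior solution is evanescent with decay constant κ = √(2m(U₀ − E))/ℏ = 2.441.
κa = 3.125, sinh(κa) = 11.36.
Matching ψ, ψ′ at both faces gives T = [1 + U₀² sinh²(κa) / (4E(U₀ − E))]⁻¹ = 1/165.2 = 0.00605.
R = 1 − T = 0.994.

R = 0.994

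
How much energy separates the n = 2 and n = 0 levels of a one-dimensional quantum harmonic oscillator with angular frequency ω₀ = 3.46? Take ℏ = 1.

ΔE = 6.92

E_n = ℏω₀(n + ½), so ΔE = (2 − 0) ℏω₀ = 2 × 3.46 = 6.920.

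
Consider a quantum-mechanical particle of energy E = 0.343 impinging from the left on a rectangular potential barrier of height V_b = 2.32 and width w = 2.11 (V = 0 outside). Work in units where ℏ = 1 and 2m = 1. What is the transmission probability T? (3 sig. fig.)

T = 0.00534

E < V_b: inside the barrier ψ ∝ e^{±κx} with κ = √(2m(V_b − E))/ℏ = 1.406.
κw = 2.967, sinh(κw) = 9.689.
Matching ψ, ψ′ at both faces gives T = [1 + V_b² sinh²(κw) / (4E(V_b − E))]⁻¹ = 1/187.3 = 0.00534.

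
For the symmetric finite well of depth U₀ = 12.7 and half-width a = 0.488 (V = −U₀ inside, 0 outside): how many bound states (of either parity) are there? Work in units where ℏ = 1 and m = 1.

N = 2

The dimensionless depth is z₀ = a√(2mU₀)/ℏ = 0.488 × √(25.40) = 2.459.
A new bound state (alternating even/odd) appears each time z₀ passes a multiple of π/2, so N = ⌊2z₀/π⌋ + 1 = ⌊1.566⌋ + 1 = 2.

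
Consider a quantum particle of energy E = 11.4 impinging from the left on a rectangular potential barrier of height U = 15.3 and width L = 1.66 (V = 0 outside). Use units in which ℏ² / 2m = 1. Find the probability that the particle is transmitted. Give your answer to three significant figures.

Since E < U the interior solution is evanescent with decay constant κ = √(2m(U − E))/ℏ = 1.975.
κL = 3.278, sinh(κL) = 13.25.
Matching ψ, ψ′ at both faces gives T = [1 + U² sinh²(κL) / (4E(U − E))]⁻¹ = 1/231.9 = 0.00431.

T = 0.00431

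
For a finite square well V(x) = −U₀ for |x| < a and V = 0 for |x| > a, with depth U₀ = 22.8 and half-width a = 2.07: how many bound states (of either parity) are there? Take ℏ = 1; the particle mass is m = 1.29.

The dimensionless depth is z₀ = a√(2mU₀)/ℏ = 2.07 × √(58.82) = 15.88.
A new bound state (alternating even/odd) appears each time z₀ passes a multiple of π/2, so N = ⌊2z₀/π⌋ + 1 = ⌊10.11⌋ + 1 = 11.

N = 11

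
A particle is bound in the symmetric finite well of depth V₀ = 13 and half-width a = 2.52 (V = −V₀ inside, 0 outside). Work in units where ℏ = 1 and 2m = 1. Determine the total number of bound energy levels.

N = 6

The dimensionless depth is z₀ = a√(2mV₀)/ℏ = 2.52 × √(13.00) = 9.086.
A new bound state (alternating even/odd) appears each time z₀ passes a multiple of π/2, so N = ⌊2z₀/π⌋ + 1 = ⌊5.784⌋ + 1 = 6.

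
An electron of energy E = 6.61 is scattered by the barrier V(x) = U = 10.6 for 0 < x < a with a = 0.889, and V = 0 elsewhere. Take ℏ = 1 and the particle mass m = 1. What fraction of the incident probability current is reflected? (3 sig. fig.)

R = 0.976

Since E < U the interior solution is evanescent with decay constant κ = √(2m(U − E))/ℏ = 2.825.
κa = 2.511, sinh(κa) = 6.120.
The exact tunnelling result is T⁻¹ = 1 + U² sinh²(κa) / [4E(U − E)] = 40.89, so T = 0.0245.
R = 1 − T = 0.976.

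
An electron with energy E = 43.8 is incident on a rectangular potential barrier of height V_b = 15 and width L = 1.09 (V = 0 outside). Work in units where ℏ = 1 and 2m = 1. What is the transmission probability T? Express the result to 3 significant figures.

T = 0.992

Above the barrier the interior wavenumber is k₂ = √(2m(E − V_b))/ℏ = 5.367, giving phase k₂L = 5.850.
T = [1 + V_b² sin²(k₂L) / (4E(E − V_b))]⁻¹ = 1/1.008 = 0.992.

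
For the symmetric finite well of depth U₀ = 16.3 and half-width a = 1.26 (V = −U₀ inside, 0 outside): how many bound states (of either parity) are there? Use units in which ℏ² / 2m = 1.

Define the well-strength parameter z₀ = (a/ℏ)√(2mU₀) = 1.26 × √(2·0.5·16.3) = 5.087.
The even/odd transcendental equations gain one root per π/2 in z₀, giving N = 1 + ⌊2z₀/π⌋ = 1 + ⌊3.239⌋ = 4.

N = 4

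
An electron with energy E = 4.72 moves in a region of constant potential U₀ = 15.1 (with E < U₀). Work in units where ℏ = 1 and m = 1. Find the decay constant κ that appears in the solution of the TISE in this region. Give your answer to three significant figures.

Since E < U₀ the TISE in this region is ψ'' = κ²ψ with κ = √(2m(U₀ − E))/ℏ.
κ = √(2 × 1 × 10.38) = 4.556.

κ = 4.56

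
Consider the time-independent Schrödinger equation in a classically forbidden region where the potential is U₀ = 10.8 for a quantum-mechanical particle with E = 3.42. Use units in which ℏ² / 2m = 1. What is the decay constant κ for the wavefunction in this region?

Since E < U₀ the TISE in this region is ψ'' = κ²ψ with κ = √(2m(U₀ − E))/ℏ.
κ = √(2 × 0.5 × 7.38) = 2.717.

κ = 2.72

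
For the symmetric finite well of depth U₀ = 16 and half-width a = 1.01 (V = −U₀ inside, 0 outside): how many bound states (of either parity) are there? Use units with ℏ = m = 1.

Define the well-strength parameter z₀ = (a/ℏ)√(2mU₀) = 1.01 × √(2·1·16) = 5.713.
The even/odd transcendental equations gain one root per π/2 in z₀, giving N = 1 + ⌊2z₀/π⌋ = 1 + ⌊3.637⌋ = 4.

N = 4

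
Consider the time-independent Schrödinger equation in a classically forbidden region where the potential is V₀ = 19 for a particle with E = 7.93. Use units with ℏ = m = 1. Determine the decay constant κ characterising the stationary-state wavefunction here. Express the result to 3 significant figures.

κ = 4.71

Since E < V₀ the TISE in this region is ψ'' = κ²ψ with κ = √(2m(V₀ − E))/ℏ.
κ = √(2 × 1 × 11.07) = 4.705.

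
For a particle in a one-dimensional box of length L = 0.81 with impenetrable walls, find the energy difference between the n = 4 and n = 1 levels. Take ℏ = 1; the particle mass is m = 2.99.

E_n = n²π²ℏ²/(2mL²), so ΔE = (4² − 1²) π²ℏ²/(2mL²).
ΔE = 15 × π² / (2 × 2.99 × 0.81²) = 37.73.

ΔE = 37.7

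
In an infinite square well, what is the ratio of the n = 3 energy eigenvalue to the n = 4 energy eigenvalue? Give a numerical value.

0.5625

E_n = n²π²ℏ²/(2mL²) so the ratio is n₂²/n₁² = 9/16 = 0.5625.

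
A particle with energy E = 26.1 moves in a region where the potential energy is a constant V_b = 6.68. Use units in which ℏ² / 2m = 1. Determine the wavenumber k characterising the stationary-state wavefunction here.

With E > V_b the solution is oscillatory, ψ ∝ e^{±ikx} with k = √(2m(E − V_b))/ℏ.
k = √(2 × 0.5 × 19.42) = 4.407.

k = 4.41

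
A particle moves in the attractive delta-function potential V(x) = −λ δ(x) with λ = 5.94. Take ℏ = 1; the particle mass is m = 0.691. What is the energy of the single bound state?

For x ≠ 0 the bound state is ψ ∝ e^{−κ|x|}; integrating the TISE across the delta gives the cusp condition 2κ = 2mλ/ℏ², so κ = 4.105.
Then E = −ℏ²κ²/(2m) = −mλ²/(2ℏ²) = -12.19.

E = -12.2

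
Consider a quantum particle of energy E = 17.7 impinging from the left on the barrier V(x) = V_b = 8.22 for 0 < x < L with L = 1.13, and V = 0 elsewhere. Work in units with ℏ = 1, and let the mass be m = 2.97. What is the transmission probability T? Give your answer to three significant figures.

T = 0.938

E > V_b: inside the barrier k₂ = √(2m(E − V_b))/ℏ = 7.504, k₂L = 8.480.
T = [1 + V_b² sin²(k₂L) / (4E(E − V_b))]⁻¹ = 1/1.066 = 0.938.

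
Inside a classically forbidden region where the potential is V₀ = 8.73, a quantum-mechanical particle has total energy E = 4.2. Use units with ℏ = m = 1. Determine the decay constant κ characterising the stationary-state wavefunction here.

Since E < V₀ the TISE in this region is ψ'' = κ²ψ with κ = √(2m(V₀ − E))/ℏ.
κ = √(2 × 1 × 4.53) = 3.010.

κ = 3.01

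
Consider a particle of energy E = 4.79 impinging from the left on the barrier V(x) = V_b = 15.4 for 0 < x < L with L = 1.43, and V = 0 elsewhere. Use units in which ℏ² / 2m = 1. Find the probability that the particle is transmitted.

E < V_b: inside the barrier ψ ∝ e^{±κx} with κ = √(2m(V_b − E))/ℏ = 3.257.
κL = 4.658, sinh(κL) = 52.70.
The exact tunnelling result is T⁻¹ = 1 + V_b² sinh²(κL) / [4E(V_b − E)] = 3242, so T = 0.000308.

T = 0.000308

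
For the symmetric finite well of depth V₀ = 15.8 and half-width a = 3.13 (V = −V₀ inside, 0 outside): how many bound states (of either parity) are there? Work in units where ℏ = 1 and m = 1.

N = 12

Define the well-strength parameter z₀ = (a/ℏ)√(2mV₀) = 3.13 × √(2·1·15.8) = 17.59.
The even/odd transcendental equations gain one root per π/2 in z₀, giving N = 1 + ⌊2z₀/π⌋ = 1 + ⌊11.20⌋ = 12.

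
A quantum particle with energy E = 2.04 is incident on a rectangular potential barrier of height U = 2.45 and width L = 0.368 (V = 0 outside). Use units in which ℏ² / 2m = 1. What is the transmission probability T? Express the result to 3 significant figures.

T = 0.908

E < U: inside the barrier ψ ∝ e^{±κx} with κ = √(2m(U − E))/ℏ = 0.6403.
κL = 0.2356, sinh(κL) = 0.2378.
The exact tunnelling result is T⁻¹ = 1 + U² sinh²(κL) / [4E(U − E)] = 1.101, so T = 0.908.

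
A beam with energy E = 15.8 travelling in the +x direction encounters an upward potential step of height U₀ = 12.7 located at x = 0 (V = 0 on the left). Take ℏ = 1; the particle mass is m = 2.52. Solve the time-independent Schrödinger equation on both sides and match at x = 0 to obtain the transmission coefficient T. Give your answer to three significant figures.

On each side the TISE gives plane waves with k = √(2m(E − V))/ℏ: k₁ = √(2·2.52·15.8) = 8.924, k₂ = √(2·2.52·3.1) = 3.953.
Continuity of ψ and ψ′ at the step yields the reflection amplitude r = (k₁ − k₂)/(k₁ + k₂) = 0.3861; thus R = |r|² = 0.1490, T = 0.8510.

T = 0.851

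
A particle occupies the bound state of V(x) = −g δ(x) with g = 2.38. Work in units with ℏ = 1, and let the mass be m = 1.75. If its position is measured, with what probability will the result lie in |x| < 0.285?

P = 0.907

The normalised bound state is ψ = √κ e^{−κ|x|} with κ = mg/ℏ² = 4.165.
P(|x| < d) = ∫_{−d}^{d} κ e^{−2κ|x|} dx = 1 − e^{−2κd} = 1 − e^{−2.374} = 0.9069.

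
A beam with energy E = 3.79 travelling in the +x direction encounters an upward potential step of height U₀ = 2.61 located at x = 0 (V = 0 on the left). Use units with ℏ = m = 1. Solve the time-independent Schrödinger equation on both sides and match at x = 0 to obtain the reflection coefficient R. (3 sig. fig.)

On each side the TISE gives plane waves with k = √(2m(E − V))/ℏ: k₁ = √(2·1·3.79) = 2.753, k₂ = √(2·1·1.18) = 1.536.
Matching ψ and ψ′ at x = 0 gives r = (k₁ − k₂)/(k₁ + k₂), so R = r² = 0.08049 and T = 1 − R = 0.9195.

R = 0.0805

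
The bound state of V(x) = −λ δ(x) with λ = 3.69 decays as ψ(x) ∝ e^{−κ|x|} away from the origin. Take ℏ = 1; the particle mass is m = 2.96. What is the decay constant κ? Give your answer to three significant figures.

κ = 10.9

Integrating the TISE across x = 0 gives the cusp condition ψ'(0⁺) − ψ'(0⁻) = −(2mλ/ℏ²)ψ(0).
With ψ ∝ e^{−κ|x|} this yields −2κ = −2mλ/ℏ², so κ = mλ/ℏ² = 10.92.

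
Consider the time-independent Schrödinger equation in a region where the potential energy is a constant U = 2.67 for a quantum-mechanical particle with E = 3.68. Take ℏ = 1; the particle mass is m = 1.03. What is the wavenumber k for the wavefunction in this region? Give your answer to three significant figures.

k = 1.44

With E > U the solution is oscillatory, ψ ∝ e^{±ikx} with k = √(2m(E − U))/ℏ.
k = √(2 × 1.03 × 1.01) = 1.442.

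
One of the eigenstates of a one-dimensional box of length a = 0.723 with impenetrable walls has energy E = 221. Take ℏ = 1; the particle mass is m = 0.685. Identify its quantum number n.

From E_n = n²π²ℏ²/(2ma²) invert to n = √(2ma²E)/(πℏ).
n = (0.723/π) × √(2 × 0.685 × 221) = 4.004 → n = 4.

n = 4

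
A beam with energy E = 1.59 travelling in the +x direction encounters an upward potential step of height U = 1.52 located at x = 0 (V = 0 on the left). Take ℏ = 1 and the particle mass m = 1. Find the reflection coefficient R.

R = 0.427

On each side the TISE gives plane waves with k = √(2m(E − V))/ℏ: k₁ = √(2·1·1.59) = 1.783, k₂ = √(2·1·0.07) = 0.3742.
Matching ψ and ψ′ at x = 0 gives r = (k₁ − k₂)/(k₁ + k₂), so R = r² = 0.4266 and T = 1 − R = 0.5734.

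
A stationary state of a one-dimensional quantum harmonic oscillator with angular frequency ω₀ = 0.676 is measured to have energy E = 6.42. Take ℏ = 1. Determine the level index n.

Invert E_n = (n + ½)ℏω₀: n = E/ℏω₀ − ½ = 8.997, so n = 9.

n = 9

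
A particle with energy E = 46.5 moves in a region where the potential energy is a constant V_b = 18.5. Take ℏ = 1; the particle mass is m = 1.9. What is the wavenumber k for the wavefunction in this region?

With E > V_b the solution is oscillatory, ψ ∝ e^{±ikx} with k = √(2m(E − V_b))/ℏ.
k = √(2 × 1.9 × 28) = 10.32.

k = 10.3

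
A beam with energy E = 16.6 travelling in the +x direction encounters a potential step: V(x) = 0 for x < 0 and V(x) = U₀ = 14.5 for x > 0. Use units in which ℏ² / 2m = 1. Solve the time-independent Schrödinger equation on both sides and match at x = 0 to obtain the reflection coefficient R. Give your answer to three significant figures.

R = 0.226

The wavenumbers are k₁ = √(2mE)/ℏ = 4.074 on the left and k₂ = √(2m(E − U₀))/ℏ = 1.449 on the right.
Continuity of ψ and ψ′ at the step yields the reflection amplitude r = (k₁ − k₂)/(k₁ + k₂) = 0.4753; thus R = |r|² = 0.2259, T = 0.7741.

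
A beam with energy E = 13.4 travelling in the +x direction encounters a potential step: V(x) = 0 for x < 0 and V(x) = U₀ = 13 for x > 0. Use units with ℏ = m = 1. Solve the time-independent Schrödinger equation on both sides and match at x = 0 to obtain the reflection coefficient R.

The wavenumbers are k₁ = √(2mE)/ℏ = 5.177 on the left and k₂ = √(2m(E − U₀))/ℏ = 0.8944 on the right.
Matching ψ and ψ′ at x = 0 gives r = (k₁ − k₂)/(k₁ + k₂), so R = r² = 0.4975 and T = 1 − R = 0.5025.

R = 0.498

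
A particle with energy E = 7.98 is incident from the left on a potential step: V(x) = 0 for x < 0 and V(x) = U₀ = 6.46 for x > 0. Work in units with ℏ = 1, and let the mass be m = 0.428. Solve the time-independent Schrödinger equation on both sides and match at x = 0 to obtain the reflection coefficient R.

On each side the TISE gives plane waves with k = √(2m(E − V))/ℏ: k₁ = √(2·0.428·7.98) = 2.614, k₂ = √(2·0.428·1.52) = 1.141.
Continuity of ψ and ψ′ at the step yields the reflection amplitude r = (k₁ − k₂)/(k₁ + k₂) = 0.3923; thus R = |r|² = 0.1539, T = 0.8461.

R = 0.154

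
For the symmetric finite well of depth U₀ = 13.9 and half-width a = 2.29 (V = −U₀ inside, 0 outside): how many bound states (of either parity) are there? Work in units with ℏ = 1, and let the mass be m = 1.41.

N = 10

The dimensionless depth is z₀ = a√(2mU₀)/ℏ = 2.29 × √(39.20) = 14.34.
A new bound state (alternating even/odd) appears each time z₀ passes a multiple of π/2, so N = ⌊2z₀/π⌋ + 1 = ⌊9.127⌋ + 1 = 10.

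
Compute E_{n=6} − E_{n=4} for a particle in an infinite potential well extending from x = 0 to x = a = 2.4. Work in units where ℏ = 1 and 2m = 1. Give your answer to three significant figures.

E_n = n²π²ℏ²/(2ma²), so ΔE = (6² − 4²) π²ℏ²/(2ma²).
ΔE = 20 × π² / (2 × 0.5 × 2.4²) = 34.27.

ΔE = 34.3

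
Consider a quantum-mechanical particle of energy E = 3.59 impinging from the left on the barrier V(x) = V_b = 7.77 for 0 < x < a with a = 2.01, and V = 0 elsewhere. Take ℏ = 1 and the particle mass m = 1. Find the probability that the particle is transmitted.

Since E < V_b the interior solution is evanescent with decay constant κ = √(2m(V_b − E))/ℏ = 2.891.
κa = 5.812, sinh(κa) = 167.1.
Matching ψ, ψ′ at both faces gives T = [1 + V_b² sinh²(κa) / (4E(V_b − E))]⁻¹ = 1/28080 = 0.0000356.

T = 0.0000356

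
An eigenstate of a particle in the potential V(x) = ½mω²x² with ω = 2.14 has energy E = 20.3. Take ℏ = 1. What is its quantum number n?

n = 9

E_n = ℏω(n + ½) ⇒ n = E/(ℏω) − ½ = 20.3/2.14 − 0.5 = 8.986 → n = 9.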